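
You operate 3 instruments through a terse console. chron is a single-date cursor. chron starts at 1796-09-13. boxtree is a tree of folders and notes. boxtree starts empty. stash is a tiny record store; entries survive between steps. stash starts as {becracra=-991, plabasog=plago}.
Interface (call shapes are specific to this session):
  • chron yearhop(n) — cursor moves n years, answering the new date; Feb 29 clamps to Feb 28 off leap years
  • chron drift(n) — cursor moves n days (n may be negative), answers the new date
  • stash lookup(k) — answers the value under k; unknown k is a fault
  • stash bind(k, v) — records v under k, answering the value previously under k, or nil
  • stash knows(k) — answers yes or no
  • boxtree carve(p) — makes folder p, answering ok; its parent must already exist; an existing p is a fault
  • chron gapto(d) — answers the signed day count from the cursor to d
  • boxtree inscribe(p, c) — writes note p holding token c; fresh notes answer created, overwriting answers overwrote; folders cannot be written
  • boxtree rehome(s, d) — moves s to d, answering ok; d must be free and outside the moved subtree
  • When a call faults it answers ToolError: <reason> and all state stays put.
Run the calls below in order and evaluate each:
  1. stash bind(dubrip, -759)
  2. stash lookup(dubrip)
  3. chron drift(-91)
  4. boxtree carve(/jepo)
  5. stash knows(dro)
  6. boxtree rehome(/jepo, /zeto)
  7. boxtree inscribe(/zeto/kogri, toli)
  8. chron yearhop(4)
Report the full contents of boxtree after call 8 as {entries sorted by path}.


CALL stash bind[k=dubrip; v=-759]
RET  nil
CALL stash lookup[k=dubrip]
RET  -759
CALL chron drift[n=-91]
RET  1796-06-14
CALL boxtree carve[p=/jepo]
RET  ok
CALL stash knows[k=dro]
RET  no
CALL boxtree rehome[s=/jepo; d=/zeto]
RET  ok
CALL boxtree inscribe[p=/zeto/kogri; c=toli]
RET  created
CALL chron yearhop[n=4]
RET  1800-06-14

Answer: {zeto/, zeto/kogri=toli}


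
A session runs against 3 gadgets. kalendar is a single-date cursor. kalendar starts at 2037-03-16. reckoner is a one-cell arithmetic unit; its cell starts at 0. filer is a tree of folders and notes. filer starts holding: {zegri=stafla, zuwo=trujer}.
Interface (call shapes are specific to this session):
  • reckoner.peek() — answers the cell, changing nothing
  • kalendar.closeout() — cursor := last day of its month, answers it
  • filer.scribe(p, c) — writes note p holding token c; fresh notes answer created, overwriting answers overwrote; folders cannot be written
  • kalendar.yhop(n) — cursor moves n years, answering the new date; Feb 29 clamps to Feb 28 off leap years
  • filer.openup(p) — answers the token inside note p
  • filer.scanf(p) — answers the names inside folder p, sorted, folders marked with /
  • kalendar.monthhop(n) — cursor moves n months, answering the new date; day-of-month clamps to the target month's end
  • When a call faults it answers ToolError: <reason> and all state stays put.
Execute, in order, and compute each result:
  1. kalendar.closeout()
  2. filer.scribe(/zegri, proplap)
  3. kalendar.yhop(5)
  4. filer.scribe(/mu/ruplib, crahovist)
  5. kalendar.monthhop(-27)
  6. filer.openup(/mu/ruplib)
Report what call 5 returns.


Answer: 2039-12-31

Derivation:
·→ closeout()
·← 2037-03-31
·→ scribe(p: /zegri, c: proplap)
·← overwrote
·→ yhop(n: 5)
·← 2042-03-31
·→ scribe(p: /mu/ruplib, c: crahovist)
·← ToolError: no parent
·→ monthhop(n: -27)
·← 2039-12-31
·→ openup(p: /mu/ruplib)
·← ToolError: not found


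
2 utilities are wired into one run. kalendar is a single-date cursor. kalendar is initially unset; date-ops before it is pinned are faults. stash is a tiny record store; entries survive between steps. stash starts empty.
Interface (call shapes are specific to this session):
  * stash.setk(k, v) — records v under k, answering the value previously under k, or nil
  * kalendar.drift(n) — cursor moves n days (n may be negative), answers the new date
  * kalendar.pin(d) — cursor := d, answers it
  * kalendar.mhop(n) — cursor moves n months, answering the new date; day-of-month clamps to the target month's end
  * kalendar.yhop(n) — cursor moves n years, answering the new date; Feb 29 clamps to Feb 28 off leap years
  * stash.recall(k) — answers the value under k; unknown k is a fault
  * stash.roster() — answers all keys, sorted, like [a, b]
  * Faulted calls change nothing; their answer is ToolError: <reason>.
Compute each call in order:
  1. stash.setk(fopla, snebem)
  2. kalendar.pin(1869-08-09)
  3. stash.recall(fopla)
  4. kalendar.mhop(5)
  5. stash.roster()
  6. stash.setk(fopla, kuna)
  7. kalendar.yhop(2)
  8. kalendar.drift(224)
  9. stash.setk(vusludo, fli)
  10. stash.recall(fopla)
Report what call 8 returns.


Answer: 1872-08-20

Derivation:
Next I call setk with k: fopla, v: snebem, which returns nil.
Using pin with d: 1869-08-09, yielding 1869-08-09.
Next I call recall with k: fopla, yielding snebem.
I use mhop with n: 5, and see 1870-01-09.
Now I run roster, giving [fopla].
I invoke setk with k: fopla, v: kuna, — result: snebem.
I call yhop with n: 2, — result: 1872-01-09.
Using drift with n: 224, yielding 1872-08-20.
I call setk with k: vusludo, v: fli, → nil.
Then recall with k: fopla: kuna.


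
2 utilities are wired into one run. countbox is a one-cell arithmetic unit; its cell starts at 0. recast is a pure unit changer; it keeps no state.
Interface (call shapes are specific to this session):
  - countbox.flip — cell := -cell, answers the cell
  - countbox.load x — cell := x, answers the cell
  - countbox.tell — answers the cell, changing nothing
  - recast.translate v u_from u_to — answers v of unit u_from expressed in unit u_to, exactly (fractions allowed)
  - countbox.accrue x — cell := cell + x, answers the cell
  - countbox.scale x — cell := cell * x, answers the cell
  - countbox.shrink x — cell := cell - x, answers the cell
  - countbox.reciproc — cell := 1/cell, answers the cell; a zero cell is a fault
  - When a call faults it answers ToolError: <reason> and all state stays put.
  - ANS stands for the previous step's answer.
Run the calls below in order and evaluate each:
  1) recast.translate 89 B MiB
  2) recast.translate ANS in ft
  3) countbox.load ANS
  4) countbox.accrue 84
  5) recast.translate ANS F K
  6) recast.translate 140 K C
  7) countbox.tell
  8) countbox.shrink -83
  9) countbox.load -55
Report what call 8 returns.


[in] translate v→89 u_from→B u_to→MiB
[out] 89/1048576
[in] translate v→ANS u_from→in u_to→ft
[out] 89/12582912
[in] load x→ANS
[out] 89/12582912
[in] accrue x→84
[out] 1056964697/12582912
[in] translate v→ANS u_from→F u_to→K
[out] 171023796401/566231040
[in] translate v→140 u_from→K u_to→C
[out] -2663/20
[in] tell
[out] 1056964697/12582912
[in] shrink x→-83
[out] 2101346393/12582912
[in] load x→-55
[out] -55

Answer: 2101346393/12582912


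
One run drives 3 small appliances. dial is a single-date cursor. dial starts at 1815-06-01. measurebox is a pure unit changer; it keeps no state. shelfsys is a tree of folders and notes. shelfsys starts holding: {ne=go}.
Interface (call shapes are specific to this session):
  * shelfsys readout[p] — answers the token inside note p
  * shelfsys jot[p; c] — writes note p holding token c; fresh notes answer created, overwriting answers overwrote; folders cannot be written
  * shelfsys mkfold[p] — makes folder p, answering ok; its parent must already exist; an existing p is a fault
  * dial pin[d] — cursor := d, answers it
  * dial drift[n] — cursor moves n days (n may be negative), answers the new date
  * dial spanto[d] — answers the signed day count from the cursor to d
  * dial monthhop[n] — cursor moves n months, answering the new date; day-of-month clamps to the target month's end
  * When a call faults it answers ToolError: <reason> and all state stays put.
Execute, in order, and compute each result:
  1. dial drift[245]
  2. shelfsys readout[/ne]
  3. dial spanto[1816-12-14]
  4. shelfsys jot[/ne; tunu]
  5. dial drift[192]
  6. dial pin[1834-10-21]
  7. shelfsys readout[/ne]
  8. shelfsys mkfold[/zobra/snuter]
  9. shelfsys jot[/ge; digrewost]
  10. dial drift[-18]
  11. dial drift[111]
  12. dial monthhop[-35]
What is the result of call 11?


> dial drift n: 245
= 1816-02-01
> shelfsys readout p: /ne
= go
> dial spanto d: 1816-12-14
= 317
> shelfsys jot p: /ne c: tunu
= overwrote
> dial drift n: 192
= 1816-08-11
> dial pin d: 1834-10-21
= 1834-10-21
> shelfsys readout p: /ne
= tunu
> shelfsys mkfold p: /zobra/snuter
= ToolError: no parent
> shelfsys jot p: /ge c: digrewost
= created
> dial drift n: -18
= 1834-10-03
> dial drift n: 111
= 1835-01-22
> dial monthhop n: -35
= 1832-02-22

Answer: 1835-01-22


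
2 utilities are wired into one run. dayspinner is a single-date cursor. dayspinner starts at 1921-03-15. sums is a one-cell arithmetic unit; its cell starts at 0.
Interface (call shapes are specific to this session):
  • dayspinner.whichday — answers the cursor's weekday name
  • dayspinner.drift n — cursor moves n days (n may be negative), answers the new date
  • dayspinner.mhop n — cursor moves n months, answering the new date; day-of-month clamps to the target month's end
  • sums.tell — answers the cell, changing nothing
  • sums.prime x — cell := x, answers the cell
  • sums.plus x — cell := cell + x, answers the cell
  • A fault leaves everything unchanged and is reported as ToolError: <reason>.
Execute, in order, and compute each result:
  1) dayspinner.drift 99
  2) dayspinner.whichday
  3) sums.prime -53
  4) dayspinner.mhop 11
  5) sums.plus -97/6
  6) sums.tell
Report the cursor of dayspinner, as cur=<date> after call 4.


Answer: cur=1922-05-22

Derivation:
I try dayspinner.drift with n→99, yielding 1921-06-22.
Then dayspinner.whichday, and observe Wednesday.
Using sums.prime with x→-53, and see -53.
I try dayspinner.mhop with n→11, and get 1922-05-22.
Then sums.plus with x→-97/6, and see -415/6.
I invoke sums.tell(), yielding -415/6.


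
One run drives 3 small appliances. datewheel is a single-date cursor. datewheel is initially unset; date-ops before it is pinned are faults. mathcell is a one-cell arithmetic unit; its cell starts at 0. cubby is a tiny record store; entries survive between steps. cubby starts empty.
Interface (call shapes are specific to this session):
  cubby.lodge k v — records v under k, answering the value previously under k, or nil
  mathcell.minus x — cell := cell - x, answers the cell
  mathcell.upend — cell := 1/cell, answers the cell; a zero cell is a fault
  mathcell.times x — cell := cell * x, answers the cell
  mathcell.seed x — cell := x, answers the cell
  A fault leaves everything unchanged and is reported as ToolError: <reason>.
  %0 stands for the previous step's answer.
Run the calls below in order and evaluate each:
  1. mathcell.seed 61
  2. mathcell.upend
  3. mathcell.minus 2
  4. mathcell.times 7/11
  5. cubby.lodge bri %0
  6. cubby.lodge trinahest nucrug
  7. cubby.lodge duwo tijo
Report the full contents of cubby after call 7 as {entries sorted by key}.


Answer: {bri=-77/61, duwo=tijo, trinahest=nucrug}

Derivation:
I invoke seed passing x=61: 61.
Calling upend(), which returns 1/61.
Next I call minus passing x=2, and see -121/61.
I invoke times passing x=7/11, and see -77/61.
Invoking lodge passing k=bri, v=%0, and get nil.
I try lodge passing k=trinahest, v=nucrug, giving nil.
I try lodge passing k=duwo, v=tijo, and see nil.


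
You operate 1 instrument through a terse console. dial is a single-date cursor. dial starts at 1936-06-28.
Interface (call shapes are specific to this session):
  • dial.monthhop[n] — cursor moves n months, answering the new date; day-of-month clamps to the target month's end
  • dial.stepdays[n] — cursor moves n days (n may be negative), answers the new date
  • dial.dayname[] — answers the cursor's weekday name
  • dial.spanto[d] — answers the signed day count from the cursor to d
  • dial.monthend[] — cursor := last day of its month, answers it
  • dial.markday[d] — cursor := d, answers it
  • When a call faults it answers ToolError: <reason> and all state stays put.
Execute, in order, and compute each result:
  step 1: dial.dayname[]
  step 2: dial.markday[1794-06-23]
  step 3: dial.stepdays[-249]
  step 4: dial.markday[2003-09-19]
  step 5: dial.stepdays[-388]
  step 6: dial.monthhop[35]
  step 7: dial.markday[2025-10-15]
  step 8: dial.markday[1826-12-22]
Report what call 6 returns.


Do: dial.dayname[]
See: Sunday
Do: dial.markday[d=1794-06-23]
See: 1794-06-23
Do: dial.stepdays[n=-249]
See: 1793-10-17
Do: dial.markday[d=2003-09-19]
See: 2003-09-19
Do: dial.stepdays[n=-388]
See: 2002-08-27
Do: dial.monthhop[n=35]
See: 2005-07-27
Do: dial.markday[d=2025-10-15]
See: 2025-10-15
Do: dial.markday[d=1826-12-22]
See: 1826-12-22

Answer: 2005-07-27


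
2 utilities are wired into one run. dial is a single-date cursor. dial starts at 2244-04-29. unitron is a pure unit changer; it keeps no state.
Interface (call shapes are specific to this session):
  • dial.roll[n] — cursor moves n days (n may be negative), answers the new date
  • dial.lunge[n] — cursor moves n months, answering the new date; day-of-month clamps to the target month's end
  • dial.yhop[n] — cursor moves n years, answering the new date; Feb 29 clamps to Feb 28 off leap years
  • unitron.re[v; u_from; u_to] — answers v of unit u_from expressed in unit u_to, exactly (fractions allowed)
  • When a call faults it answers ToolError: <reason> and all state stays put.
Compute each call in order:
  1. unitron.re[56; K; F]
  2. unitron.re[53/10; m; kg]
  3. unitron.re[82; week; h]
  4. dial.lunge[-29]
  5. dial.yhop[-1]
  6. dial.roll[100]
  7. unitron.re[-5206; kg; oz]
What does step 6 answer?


I call re with 56, K, F, and see -35887/100.
I use re with 53/10, m, kg, and get ToolError: incompatible units.
Calling re with 82, week, h, and get 13776.
Invoking lunge with -29, which returns 2241-11-29.
Now I run yhop with -1, giving 2240-11-29.
Using roll with 100: 2241-03-09.
Then re with -5206, kg, oz, — result: -8329600000000/45359237.

Answer: 2241-03-09


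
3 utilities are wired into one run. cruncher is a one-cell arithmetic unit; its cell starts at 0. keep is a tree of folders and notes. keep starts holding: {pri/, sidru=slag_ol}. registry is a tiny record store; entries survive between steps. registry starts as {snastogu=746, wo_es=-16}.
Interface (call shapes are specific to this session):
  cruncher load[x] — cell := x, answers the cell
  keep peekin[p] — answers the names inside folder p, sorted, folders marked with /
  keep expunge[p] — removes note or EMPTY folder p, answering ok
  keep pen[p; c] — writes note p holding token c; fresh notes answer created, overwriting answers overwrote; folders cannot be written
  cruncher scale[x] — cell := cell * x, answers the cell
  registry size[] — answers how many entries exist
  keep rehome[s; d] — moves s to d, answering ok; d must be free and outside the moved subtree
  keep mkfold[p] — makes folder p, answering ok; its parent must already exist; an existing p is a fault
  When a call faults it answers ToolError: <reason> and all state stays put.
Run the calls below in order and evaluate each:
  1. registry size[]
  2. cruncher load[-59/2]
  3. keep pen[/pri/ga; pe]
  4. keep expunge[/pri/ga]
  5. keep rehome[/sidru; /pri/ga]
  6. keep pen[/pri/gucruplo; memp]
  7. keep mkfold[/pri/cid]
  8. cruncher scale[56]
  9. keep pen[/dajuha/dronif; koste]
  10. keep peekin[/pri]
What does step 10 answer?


Answer: [cid/, ga, gucruplo]

Derivation:
Do: registry size[]
See: 2
Do: cruncher load[x→-59/2]
See: -59/2
Do: keep pen[p→/pri/ga; c→pe]
See: created
Do: keep expunge[p→/pri/ga]
See: ok
Do: keep rehome[s→/sidru; d→/pri/ga]
See: ok
Do: keep pen[p→/pri/gucruplo; c→memp]
See: created
Do: keep mkfold[p→/pri/cid]
See: ok
Do: cruncher scale[x→56]
See: -1652
Do: keep pen[p→/dajuha/dronif; c→koste]
See: ToolError: no parent
Do: keep peekin[p→/pri]
See: [cid/, ga, gucruplo]


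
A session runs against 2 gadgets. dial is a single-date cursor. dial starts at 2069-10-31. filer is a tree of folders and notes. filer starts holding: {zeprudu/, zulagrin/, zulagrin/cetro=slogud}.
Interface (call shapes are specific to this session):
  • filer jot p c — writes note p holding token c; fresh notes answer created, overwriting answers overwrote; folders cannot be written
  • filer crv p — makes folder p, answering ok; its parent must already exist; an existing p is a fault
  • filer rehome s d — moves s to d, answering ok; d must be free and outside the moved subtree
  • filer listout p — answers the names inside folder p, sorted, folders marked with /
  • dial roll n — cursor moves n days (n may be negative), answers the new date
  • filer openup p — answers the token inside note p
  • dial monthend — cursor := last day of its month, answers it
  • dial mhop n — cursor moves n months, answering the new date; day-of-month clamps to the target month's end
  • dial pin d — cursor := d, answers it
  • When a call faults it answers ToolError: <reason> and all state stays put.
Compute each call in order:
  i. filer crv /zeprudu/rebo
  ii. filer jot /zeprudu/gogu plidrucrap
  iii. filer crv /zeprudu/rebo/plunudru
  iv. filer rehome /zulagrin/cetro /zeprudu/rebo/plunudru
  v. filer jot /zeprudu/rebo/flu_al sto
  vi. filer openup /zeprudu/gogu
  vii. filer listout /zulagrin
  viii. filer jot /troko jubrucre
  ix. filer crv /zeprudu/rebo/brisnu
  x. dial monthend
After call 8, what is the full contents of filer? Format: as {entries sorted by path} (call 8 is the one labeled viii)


% 1. filer crv(p=/zeprudu/rebo) -> ok
% 2. filer jot(p=/zeprudu/gogu, c=plidrucrap) -> created
% 3. filer crv(p=/zeprudu/rebo/plunudru) -> ok
% 4. filer rehome(s=/zulagrin/cetro, d=/zeprudu/rebo/plunudru) -> ToolError: exists
% 5. filer jot(p=/zeprudu/rebo/flu_al, c=sto) -> created
% 6. filer openup(p=/zeprudu/gogu) -> plidrucrap
% 7. filer listout(p=/zulagrin) -> [cetro]
% 8. filer jot(p=/troko, c=jubrucre) -> created
% 9. filer crv(p=/zeprudu/rebo/brisnu) -> ok
% 10. dial monthend() -> 2069-10-31

Answer: {troko=jubrucre, zeprudu/, zeprudu/gogu=plidrucrap, zeprudu/rebo/, zeprudu/rebo/flu_al=sto, zeprudu/rebo/plunudru/, zulagrin/, zulagrin/cetro=slogud}


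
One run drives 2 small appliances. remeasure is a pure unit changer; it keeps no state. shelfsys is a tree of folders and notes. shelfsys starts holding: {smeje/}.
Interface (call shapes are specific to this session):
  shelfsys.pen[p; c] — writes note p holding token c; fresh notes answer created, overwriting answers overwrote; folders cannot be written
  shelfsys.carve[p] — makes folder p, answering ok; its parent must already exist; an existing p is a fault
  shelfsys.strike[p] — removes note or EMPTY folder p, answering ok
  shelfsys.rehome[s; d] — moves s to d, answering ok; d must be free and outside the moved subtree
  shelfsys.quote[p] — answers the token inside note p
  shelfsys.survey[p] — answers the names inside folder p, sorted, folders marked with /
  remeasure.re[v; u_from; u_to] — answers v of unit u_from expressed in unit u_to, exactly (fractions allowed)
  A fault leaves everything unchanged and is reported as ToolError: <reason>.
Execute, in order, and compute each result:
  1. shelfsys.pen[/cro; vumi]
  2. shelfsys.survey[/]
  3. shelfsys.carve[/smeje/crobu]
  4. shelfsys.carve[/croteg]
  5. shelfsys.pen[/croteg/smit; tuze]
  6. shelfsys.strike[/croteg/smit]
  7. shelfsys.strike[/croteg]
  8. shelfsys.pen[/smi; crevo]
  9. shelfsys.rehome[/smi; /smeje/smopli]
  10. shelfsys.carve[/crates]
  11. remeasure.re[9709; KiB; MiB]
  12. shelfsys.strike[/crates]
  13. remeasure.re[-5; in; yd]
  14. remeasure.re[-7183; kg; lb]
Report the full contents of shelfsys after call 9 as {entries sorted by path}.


Answer: {cro=vumi, smeje/, smeje/crobu/, smeje/smopli=crevo}

Derivation:
[in] shelfsys.pen /cro vumi
[out] created
[in] shelfsys.survey /
[out] [cro, smeje/]
[in] shelfsys.carve /smeje/crobu
[out] ok
[in] shelfsys.carve /croteg
[out] ok
[in] shelfsys.pen /croteg/smit tuze
[out] created
[in] shelfsys.strike /croteg/smit
[out] ok
[in] shelfsys.strike /croteg
[out] ok
[in] shelfsys.pen /smi crevo
[out] created
[in] shelfsys.rehome /smi /smeje/smopli
[out] ok
[in] shelfsys.carve /crates
[out] ok
[in] remeasure.re 9709 KiB MiB
[out] 9709/1024
[in] shelfsys.strike /crates
[out] ok
[in] remeasure.re -5 in yd
[out] -5/36
[in] remeasure.re -7183 kg lb
[out] -65300000000/4123567


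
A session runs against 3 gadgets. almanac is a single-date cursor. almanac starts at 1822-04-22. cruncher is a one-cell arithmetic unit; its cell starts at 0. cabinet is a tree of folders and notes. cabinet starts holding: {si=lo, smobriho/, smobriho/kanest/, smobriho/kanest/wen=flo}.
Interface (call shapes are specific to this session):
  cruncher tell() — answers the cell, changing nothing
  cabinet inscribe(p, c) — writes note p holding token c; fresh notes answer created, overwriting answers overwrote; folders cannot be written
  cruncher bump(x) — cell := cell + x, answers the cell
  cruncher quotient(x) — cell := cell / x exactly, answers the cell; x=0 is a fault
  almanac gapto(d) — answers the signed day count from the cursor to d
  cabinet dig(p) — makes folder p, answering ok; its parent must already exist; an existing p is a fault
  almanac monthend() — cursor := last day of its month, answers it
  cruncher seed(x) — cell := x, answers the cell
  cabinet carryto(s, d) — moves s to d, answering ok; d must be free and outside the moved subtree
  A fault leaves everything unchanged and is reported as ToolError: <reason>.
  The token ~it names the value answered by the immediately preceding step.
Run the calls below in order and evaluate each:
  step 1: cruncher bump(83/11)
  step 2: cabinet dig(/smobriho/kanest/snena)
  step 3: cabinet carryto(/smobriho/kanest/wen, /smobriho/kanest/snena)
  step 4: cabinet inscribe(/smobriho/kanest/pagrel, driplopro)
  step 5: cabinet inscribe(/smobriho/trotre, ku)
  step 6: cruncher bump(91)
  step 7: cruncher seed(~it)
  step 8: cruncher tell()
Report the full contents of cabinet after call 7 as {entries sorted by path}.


Answer: {si=lo, smobriho/, smobriho/kanest/, smobriho/kanest/pagrel=driplopro, smobriho/kanest/snena/, smobriho/kanest/wen=flo, smobriho/trotre=ku}

Derivation:
==> cruncher bump(x→83/11)
<== 83/11
==> cabinet dig(p→/smobriho/kanest/snena)
<== ok
==> cabinet carryto(s→/smobriho/kanest/wen, d→/smobriho/kanest/snena)
<== ToolError: exists
==> cabinet inscribe(p→/smobriho/kanest/pagrel, c→driplopro)
<== created
==> cabinet inscribe(p→/smobriho/trotre, c→ku)
<== created
==> cruncher bump(x→91)
<== 1084/11
==> cruncher seed(x→~it)
<== 1084/11
==> cruncher tell()
<== 1084/11


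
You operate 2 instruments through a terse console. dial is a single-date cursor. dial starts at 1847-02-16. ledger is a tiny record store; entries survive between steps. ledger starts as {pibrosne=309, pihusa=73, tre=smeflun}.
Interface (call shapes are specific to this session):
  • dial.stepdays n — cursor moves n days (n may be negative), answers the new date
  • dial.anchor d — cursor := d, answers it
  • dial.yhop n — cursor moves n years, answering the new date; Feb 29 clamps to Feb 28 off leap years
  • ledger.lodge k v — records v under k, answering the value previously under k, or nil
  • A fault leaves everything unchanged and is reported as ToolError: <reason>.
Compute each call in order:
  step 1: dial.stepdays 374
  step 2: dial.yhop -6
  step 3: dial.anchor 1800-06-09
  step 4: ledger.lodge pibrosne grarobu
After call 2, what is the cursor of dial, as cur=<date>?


[in] dial.stepdays n=374
[out] 1848-02-25
[in] dial.yhop n=-6
[out] 1842-02-25
[in] dial.anchor d=1800-06-09
[out] 1800-06-09
[in] ledger.lodge k=pibrosne v=grarobu
[out] 309

Answer: cur=1842-02-25


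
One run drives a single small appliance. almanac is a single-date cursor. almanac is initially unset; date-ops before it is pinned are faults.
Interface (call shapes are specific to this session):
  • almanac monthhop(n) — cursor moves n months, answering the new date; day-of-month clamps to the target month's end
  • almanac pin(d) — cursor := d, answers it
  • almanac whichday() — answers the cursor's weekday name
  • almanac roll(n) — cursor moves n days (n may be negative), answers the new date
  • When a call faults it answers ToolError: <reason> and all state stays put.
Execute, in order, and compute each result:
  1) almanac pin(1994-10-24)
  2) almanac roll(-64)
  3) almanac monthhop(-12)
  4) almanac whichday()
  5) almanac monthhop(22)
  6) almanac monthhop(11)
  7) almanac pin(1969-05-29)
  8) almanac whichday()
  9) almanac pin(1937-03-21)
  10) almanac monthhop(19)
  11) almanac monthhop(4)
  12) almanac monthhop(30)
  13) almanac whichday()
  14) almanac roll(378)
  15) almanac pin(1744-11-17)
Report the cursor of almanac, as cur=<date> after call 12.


Calling almanac pin using d→1994-10-24, and get 1994-10-24.
I invoke almanac roll using n→-64, giving 1994-08-21.
Now I run almanac monthhop using n→-12, and get 1993-08-21.
I try almanac whichday(), and get Saturday.
Using almanac monthhop using n→22, → 1995-06-21.
I try almanac monthhop using n→11, yielding 1996-05-21.
I use almanac pin using d→1969-05-29, and see 1969-05-29.
I invoke almanac whichday(), → Thursday.
Calling almanac pin using d→1937-03-21, giving 1937-03-21.
Now I run almanac monthhop using n→19, — result: 1938-10-21.
I try almanac monthhop using n→4, — result: 1939-02-21.
Then almanac monthhop using n→30, and observe 1941-08-21.
I call almanac whichday(): Thursday.
Now I run almanac roll using n→378, and observe 1942-09-03.
I call almanac pin using d→1744-11-17, yielding 1744-11-17.

Answer: cur=1941-08-21


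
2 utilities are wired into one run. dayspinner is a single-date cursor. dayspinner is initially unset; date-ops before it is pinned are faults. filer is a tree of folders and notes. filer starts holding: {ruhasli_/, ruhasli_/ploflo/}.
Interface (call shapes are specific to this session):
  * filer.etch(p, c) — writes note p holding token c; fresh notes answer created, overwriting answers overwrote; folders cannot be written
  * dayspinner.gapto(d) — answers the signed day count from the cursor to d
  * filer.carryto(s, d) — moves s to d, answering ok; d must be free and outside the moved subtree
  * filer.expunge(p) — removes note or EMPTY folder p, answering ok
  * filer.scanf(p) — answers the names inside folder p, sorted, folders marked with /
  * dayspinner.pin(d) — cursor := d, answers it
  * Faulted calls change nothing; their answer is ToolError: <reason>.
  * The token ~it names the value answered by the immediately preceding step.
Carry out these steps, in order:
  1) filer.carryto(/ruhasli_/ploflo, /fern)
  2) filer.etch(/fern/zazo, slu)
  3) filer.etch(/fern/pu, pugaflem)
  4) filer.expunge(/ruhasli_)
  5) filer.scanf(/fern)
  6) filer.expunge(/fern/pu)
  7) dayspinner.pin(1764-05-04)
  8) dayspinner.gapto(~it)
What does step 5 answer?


Answer: [pu, zazo]

Derivation:
~$ filer.carryto s: /ruhasli_/ploflo d: /fern
  ok
~$ filer.etch p: /fern/zazo c: slu
  created
~$ filer.etch p: /fern/pu c: pugaflem
  created
~$ filer.expunge p: /ruhasli_
  ok
~$ filer.scanf p: /fern
  [pu, zazo]
~$ filer.expunge p: /fern/pu
  ok
~$ dayspinner.pin d: 1764-05-04
  1764-05-04
~$ dayspinner.gapto d: ~it
  0


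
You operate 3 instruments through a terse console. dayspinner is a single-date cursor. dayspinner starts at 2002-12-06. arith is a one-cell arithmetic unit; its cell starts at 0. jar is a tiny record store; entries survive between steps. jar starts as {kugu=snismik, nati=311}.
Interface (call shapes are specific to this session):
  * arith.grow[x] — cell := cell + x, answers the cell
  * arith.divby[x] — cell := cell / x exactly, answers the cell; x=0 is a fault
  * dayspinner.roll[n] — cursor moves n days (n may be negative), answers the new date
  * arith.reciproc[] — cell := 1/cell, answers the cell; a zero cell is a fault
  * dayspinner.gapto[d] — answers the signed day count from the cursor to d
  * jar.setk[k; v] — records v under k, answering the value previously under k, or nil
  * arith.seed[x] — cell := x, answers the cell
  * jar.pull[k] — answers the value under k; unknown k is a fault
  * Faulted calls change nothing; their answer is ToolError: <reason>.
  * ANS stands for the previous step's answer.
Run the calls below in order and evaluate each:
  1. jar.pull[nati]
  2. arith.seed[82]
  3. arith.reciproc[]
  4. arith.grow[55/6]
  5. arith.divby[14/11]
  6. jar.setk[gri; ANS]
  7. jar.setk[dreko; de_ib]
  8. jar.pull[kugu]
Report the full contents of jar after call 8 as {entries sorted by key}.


Do: pull[k='nati']
See: 311
Do: seed[x='82']
See: 82
Do: reciproc[]
See: 1/82
Do: grow[x='55/6']
See: 1129/123
Do: divby[x='14/11']
See: 12419/1722
Do: setk[k='gri'; v='ANS']
See: nil
Do: setk[k='dreko'; v='de_ib']
See: nil
Do: pull[k='kugu']
See: snismik

Answer: {dreko=de_ib, gri=12419/1722, kugu=snismik, nati=311}


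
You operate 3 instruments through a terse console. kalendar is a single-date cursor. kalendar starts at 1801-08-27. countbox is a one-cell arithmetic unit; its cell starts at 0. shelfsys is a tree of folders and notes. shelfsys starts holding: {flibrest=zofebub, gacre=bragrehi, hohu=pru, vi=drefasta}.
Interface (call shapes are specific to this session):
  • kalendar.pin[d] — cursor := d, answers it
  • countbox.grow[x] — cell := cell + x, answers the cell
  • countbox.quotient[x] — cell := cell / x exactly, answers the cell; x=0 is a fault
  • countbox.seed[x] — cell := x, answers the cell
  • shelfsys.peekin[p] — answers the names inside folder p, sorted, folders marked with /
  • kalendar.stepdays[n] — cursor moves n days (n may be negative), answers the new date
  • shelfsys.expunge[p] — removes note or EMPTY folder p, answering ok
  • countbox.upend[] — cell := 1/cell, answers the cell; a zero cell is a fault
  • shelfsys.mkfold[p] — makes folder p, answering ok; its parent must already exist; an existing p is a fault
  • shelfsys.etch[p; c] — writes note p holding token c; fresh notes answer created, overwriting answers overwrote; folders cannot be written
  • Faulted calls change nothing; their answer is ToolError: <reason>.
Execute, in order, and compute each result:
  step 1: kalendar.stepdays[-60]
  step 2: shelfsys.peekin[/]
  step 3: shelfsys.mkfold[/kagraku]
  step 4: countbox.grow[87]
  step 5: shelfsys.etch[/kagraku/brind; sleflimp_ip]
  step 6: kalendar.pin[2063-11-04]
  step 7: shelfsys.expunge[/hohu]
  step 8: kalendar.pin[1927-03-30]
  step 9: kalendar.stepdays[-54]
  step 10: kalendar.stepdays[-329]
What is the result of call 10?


Answer: 1926-03-12

Derivation:
;; 1. stepdays(n→-60) => 1801-06-28
;; 2. peekin(p→/) => [flibrest, gacre, hohu, vi]
;; 3. mkfold(p→/kagraku) => ok
;; 4. grow(x→87) => 87
;; 5. etch(p→/kagraku/brind, c→sleflimp_ip) => created
;; 6. pin(d→2063-11-04) => 2063-11-04
;; 7. expunge(p→/hohu) => ok
;; 8. pin(d→1927-03-30) => 1927-03-30
;; 9. stepdays(n→-54) => 1927-02-04
;; 10. stepdays(n→-329) => 1926-03-12


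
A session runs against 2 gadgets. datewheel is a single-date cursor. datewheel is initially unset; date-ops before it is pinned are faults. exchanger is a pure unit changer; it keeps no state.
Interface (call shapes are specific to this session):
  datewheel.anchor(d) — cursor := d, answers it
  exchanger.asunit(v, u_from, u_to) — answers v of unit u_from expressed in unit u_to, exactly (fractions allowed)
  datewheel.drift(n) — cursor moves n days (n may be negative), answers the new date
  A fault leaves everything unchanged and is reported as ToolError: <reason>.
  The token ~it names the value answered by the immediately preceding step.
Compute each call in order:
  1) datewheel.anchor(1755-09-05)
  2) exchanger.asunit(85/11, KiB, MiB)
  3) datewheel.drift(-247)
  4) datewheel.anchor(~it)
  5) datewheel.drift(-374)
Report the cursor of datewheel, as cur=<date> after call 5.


Answer: cur=1753-12-23

Derivation:
>>> datewheel.anchor d: 1755-09-05
  1755-09-05
>>> exchanger.asunit v: 85/11 u_from: KiB u_to: MiB
  85/11264
>>> datewheel.drift n: -247
  1755-01-01
>>> datewheel.anchor d: ~it
  1755-01-01
>>> datewheel.drift n: -374
  1753-12-23


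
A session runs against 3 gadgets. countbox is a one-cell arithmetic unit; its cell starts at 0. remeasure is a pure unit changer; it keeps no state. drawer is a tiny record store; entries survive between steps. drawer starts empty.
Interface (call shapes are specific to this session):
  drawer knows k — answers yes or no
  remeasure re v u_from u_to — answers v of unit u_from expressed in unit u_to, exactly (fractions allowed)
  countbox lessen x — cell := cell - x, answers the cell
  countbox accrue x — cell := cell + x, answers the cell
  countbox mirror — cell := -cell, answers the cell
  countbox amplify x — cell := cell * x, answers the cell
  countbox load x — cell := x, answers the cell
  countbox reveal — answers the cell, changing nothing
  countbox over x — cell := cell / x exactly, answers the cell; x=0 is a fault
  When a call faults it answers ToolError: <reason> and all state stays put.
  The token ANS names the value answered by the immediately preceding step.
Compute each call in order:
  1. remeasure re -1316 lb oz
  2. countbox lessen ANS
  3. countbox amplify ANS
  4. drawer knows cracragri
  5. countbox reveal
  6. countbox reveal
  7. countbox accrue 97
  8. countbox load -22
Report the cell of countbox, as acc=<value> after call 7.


>>> remeasure re v='-1316' u_from='lb' u_to='oz'
  -21056
>>> countbox lessen x='ANS'
  21056
>>> countbox amplify x='ANS'
  443355136
>>> drawer knows k='cracragri'
  no
>>> countbox reveal
  443355136
>>> countbox reveal
  443355136
>>> countbox accrue x='97'
  443355233
>>> countbox load x='-22'
  -22

Answer: acc=443355233


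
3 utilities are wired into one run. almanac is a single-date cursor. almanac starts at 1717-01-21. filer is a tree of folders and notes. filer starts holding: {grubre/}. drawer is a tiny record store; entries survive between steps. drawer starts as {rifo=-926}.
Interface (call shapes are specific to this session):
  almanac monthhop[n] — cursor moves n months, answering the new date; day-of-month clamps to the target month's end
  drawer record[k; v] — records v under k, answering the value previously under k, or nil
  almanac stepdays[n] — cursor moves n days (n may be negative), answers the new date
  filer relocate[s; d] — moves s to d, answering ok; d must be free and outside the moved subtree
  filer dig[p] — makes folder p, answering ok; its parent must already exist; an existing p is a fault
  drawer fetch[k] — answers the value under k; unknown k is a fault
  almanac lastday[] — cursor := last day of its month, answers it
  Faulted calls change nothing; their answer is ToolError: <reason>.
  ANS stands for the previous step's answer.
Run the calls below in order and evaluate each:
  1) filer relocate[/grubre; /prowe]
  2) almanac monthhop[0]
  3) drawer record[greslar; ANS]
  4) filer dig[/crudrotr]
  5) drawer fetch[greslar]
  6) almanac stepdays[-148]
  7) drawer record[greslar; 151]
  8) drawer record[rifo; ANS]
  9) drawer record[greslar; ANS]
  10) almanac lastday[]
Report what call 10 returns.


CALL filer relocate[s='/grubre'; d='/prowe']
RET  ok
CALL almanac monthhop[n='0']
RET  1717-01-21
CALL drawer record[k='greslar'; v='ANS']
RET  nil
CALL filer dig[p='/crudrotr']
RET  ok
CALL drawer fetch[k='greslar']
RET  1717-01-21
CALL almanac stepdays[n='-148']
RET  1716-08-26
CALL drawer record[k='greslar'; v='151']
RET  1717-01-21
CALL drawer record[k='rifo'; v='ANS']
RET  -926
CALL drawer record[k='greslar'; v='ANS']
RET  151
CALL almanac lastday[]
RET  1716-08-31

Answer: 1716-08-31


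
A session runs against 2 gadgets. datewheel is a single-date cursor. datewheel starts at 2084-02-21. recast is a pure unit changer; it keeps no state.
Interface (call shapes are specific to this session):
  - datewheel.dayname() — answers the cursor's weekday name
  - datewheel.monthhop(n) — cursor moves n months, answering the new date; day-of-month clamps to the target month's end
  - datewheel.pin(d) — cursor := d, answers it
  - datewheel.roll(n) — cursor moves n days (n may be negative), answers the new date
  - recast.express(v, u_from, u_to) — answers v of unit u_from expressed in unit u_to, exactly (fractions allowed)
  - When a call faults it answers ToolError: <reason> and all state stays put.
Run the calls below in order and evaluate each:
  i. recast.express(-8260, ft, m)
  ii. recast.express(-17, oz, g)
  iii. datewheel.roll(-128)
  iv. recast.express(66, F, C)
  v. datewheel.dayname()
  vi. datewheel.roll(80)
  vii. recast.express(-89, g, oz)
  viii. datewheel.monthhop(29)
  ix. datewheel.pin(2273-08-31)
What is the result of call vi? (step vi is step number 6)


Answer: 2084-01-04

Derivation:
% express v=-8260 u_from=ft u_to=m
:: -314706/125
% express v=-17 u_from=oz u_to=g
:: -771107029/1600000
% roll n=-128
:: 2083-10-16
% express v=66 u_from=F u_to=C
:: 170/9
% dayname
:: Saturday
% roll n=80
:: 2084-01-04
% express v=-89 u_from=g u_to=oz
:: -142400000/45359237
% monthhop n=29
:: 2086-06-04
% pin d=2273-08-31
:: 2273-08-31


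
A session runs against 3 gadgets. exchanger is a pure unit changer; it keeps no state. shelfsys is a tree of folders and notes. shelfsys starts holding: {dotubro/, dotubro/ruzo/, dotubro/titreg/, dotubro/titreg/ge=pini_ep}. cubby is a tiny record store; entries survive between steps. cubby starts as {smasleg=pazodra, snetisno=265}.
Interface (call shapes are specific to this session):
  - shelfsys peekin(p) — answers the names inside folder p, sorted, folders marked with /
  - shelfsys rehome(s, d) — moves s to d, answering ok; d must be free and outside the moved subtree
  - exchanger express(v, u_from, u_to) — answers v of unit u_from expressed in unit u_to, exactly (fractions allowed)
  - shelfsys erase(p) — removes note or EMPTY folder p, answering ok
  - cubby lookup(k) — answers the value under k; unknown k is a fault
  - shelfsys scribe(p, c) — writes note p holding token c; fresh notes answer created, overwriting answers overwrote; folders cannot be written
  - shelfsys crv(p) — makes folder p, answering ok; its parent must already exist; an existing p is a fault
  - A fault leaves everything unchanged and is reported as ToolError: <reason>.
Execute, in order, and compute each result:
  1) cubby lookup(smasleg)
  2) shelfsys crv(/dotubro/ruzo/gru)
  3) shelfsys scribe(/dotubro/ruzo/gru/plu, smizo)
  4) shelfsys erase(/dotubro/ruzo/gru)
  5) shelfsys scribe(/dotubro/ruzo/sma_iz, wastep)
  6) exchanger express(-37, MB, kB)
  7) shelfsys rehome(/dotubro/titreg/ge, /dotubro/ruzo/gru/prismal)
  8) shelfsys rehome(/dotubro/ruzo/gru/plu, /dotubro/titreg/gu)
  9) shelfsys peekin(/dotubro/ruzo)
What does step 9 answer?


Answer: [gru/, sma_iz]

Derivation:
→ cubby lookup(k=smasleg)
← pazodra
→ shelfsys crv(p=/dotubro/ruzo/gru)
← ok
→ shelfsys scribe(p=/dotubro/ruzo/gru/plu, c=smizo)
← created
→ shelfsys erase(p=/dotubro/ruzo/gru)
← ToolError: not empty
→ shelfsys scribe(p=/dotubro/ruzo/sma_iz, c=wastep)
← created
→ exchanger express(v=-37, u_from=MB, u_to=kB)
← -37000
→ shelfsys rehome(s=/dotubro/titreg/ge, d=/dotubro/ruzo/gru/prismal)
← ok
→ shelfsys rehome(s=/dotubro/ruzo/gru/plu, d=/dotubro/titreg/gu)
← ok
→ shelfsys peekin(p=/dotubro/ruzo)
← [gru/, sma_iz]


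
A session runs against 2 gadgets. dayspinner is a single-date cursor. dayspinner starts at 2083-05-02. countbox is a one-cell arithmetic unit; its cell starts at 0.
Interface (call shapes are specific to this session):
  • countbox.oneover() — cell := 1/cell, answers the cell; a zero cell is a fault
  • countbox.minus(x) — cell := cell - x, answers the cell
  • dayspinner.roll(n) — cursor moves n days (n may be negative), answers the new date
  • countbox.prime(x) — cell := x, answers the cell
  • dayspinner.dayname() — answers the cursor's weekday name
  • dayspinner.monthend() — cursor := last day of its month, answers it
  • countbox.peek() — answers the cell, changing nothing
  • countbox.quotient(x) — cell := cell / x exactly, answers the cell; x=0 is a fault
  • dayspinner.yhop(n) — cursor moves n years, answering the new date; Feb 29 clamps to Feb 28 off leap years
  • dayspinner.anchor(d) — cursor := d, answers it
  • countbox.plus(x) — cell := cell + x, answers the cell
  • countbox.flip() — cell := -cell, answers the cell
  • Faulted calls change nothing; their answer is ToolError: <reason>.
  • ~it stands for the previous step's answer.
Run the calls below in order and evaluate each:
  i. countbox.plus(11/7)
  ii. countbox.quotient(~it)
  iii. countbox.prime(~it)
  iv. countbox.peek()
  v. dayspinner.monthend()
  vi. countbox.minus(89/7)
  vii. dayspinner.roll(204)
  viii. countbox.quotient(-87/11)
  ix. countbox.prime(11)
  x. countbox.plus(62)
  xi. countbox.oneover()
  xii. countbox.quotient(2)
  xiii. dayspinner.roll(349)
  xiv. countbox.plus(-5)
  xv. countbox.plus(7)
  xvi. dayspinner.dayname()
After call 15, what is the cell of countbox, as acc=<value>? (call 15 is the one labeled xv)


Answer: acc=293/146

Derivation:
# 1. countbox.plus(11/7) -> 11/7
# 2. countbox.quotient(~it) -> 1
# 3. countbox.prime(~it) -> 1
# 4. countbox.peek() -> 1
# 5. dayspinner.monthend() -> 2083-05-31
# 6. countbox.minus(89/7) -> -82/7
# 7. dayspinner.roll(204) -> 2083-12-21
# 8. countbox.quotient(-87/11) -> 902/609
# 9. countbox.prime(11) -> 11
# 10. countbox.plus(62) -> 73
# 11. countbox.oneover() -> 1/73
# 12. countbox.quotient(2) -> 1/146
# 13. dayspinner.roll(349) -> 2084-12-04
# 14. countbox.plus(-5) -> -729/146
# 15. countbox.plus(7) -> 293/146
# 16. dayspinner.dayname() -> Monday
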